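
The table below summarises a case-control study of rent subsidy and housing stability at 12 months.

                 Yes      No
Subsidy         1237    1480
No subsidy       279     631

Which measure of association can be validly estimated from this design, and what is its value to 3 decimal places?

1.890

Cells: a = 1237, b = 1480, c = 279, d = 631.
This is a case-control study: participants were sampled on outcome status, so risks in the source population cannot be estimated directly — relative risk is not valid here. The odds ratio is the appropriate measure.
OR = (a·d)/(b·c) = (1237 × 631) / (1480 × 279) = 780547 / 412920 = 1.89031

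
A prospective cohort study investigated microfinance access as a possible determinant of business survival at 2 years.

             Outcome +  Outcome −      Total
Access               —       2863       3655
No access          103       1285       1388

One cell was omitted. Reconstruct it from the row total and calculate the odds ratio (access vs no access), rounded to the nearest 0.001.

3.451

The missing cell is in the exposed row: 3655 − 2863 = 792.
So a = 792, b = 2863, c = 103, d = 1285.
OR = (a·d)/(b·c) = (792 × 1285) / (2863 × 103) = 1017720 / 294889 = 3.45120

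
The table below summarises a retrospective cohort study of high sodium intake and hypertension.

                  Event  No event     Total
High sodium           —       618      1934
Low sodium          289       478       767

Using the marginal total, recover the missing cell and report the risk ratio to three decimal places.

1.806

The missing cell is in the exposed row: 1934 − 618 = 1316.
So a = 1316, b = 618, c = 289, d = 478.
RR = [a/(a+b)] / [c/(c+d)] = (1316/1934) / (289/767) = 0.68046/0.37679 = 1.80591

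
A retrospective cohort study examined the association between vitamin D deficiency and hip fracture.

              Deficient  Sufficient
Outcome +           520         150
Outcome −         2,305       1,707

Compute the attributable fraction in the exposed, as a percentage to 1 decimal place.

Reading the table with exposure as columns: a = 520 (Deficient, case), b = 2305 (Deficient, non-case), c = 150 (Sufficient, case), d = 1707.
Risk in exposed = 520/2825 = 0.18407; risk in unexposed = 150/1857 = 0.08078.
RR = 0.18407/0.08078 = 2.27880
AR% = (RR − 1)/RR × 100 = (2.27880 − 1)/2.27880 × 100 = 56.1172%

56.1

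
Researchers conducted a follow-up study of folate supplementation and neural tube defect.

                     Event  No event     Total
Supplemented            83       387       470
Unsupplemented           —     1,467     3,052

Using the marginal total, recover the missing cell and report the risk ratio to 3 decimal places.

0.340

The missing cell is in the unexposed row: 3052 − 1467 = 1585.
So a = 83, b = 387, c = 1585, d = 1467.
RR = [a/(a+b)] / [c/(c+d)] = (83/470) / (1585/3052) = 0.17660/0.51933 = 0.34004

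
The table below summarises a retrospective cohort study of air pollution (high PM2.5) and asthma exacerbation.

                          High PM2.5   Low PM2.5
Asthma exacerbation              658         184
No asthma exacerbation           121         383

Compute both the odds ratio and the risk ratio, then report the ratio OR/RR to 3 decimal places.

Reading the table with exposure as columns: a = 658 (High PM2.5, case), b = 121 (High PM2.5, non-case), c = 184 (Low PM2.5, case), d = 383.
OR = (658·383)/(121·184) = 252014/22264 = 11.31935
Risk in exposed = 658/779 = 0.84467; risk in unexposed = 184/567 = 0.32451; RR = 2.60288
OR/RR = 11.31935 / 2.60288 = 4.34878
The outcome is not rare, so the OR lies further from 1 than the RR.

4.349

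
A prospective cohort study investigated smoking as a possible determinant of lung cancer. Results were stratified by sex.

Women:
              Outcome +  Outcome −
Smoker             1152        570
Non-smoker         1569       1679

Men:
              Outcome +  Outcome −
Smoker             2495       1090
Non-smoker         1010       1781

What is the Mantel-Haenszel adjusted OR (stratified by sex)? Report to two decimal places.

3.08

OR_MH = Σ(aᵢdᵢ/nᵢ) / Σ(bᵢcᵢ/nᵢ), where nᵢ is the stratum total.
Stratum 1 (Women): n = 4970; a·d/n = 1152·1679/4970 = 389.1767; b·c/n = 570·1569/4970 = 179.9457
Stratum 2 (Men): n = 6376; a·d/n = 2495·1781/6376 = 696.9252; b·c/n = 1090·1010/6376 = 172.6631
OR_MH = (389.1767 + 696.9252) / (179.9457 + 172.6631) = 1086.1018 / 352.6088 = 3.08019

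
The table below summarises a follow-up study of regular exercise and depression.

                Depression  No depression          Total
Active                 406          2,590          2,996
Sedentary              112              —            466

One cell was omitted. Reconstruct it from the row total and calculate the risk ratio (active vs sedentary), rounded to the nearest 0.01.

0.56

The missing cell is in the unexposed row: 466 − 112 = 354.
So a = 406, b = 2590, c = 112, d = 354.
RR = [a/(a+b)] / [c/(c+d)] = (406/2996) / (112/466) = 0.13551/0.24034 = 0.56384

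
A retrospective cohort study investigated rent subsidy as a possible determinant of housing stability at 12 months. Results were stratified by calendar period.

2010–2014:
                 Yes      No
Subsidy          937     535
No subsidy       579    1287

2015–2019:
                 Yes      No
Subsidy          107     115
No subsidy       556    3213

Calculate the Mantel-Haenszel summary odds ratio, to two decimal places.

4.11

OR_MH = Σ(aᵢdᵢ/nᵢ) / Σ(bᵢcᵢ/nᵢ), where nᵢ is the stratum total.
Stratum 1 (2010–2014): n = 3338; a·d/n = 937·1287/3338 = 361.2699; b·c/n = 535·579/3338 = 92.7996
Stratum 2 (2015–2019): n = 3991; a·d/n = 107·3213/3991 = 86.1416; b·c/n = 115·556/3991 = 16.0210
OR_MH = (361.2699 + 86.1416) / (92.7996 + 16.0210) = 447.4115 / 108.8206 = 4.11146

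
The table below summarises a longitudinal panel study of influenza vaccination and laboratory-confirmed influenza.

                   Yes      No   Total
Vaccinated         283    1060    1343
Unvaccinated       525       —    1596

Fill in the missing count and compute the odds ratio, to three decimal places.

The missing cell is in the unexposed row: 1596 − 525 = 1071.
So a = 283, b = 1060, c = 525, d = 1071.
OR = (a·d)/(b·c) = (283 × 1071) / (1060 × 525) = 303093 / 556500 = 0.54464

0.545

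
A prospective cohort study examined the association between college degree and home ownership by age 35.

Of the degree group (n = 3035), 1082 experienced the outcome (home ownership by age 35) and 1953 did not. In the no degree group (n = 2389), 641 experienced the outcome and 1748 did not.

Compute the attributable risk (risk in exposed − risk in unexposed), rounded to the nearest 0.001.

From the description: a = 1082, b = 1953, c = 641, d = 1748.
Risk in exposed = 1082/3035 = 0.356507; risk in unexposed = 641/2389 = 0.268313.
Risk difference = 0.356507 − 0.268313 = 0.088194

0.088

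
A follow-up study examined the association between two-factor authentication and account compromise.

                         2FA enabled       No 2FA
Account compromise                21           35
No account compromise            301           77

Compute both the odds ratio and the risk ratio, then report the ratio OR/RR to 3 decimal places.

Reading the table with exposure as columns: a = 21 (2FA enabled, case), b = 301 (2FA enabled, non-case), c = 35 (No 2FA, case), d = 77.
OR = (21·77)/(301·35) = 1617/10535 = 0.15349
Risk in exposed = 21/322 = 0.06522; risk in unexposed = 35/112 = 0.31250; RR = 0.20870
OR/RR = 0.15349 / 0.20870 = 0.73547
The outcome is not rare, so the OR lies further from 1 than the RR.

0.735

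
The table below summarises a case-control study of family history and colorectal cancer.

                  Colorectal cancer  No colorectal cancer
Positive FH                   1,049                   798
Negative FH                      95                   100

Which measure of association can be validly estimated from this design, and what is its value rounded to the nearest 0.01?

1.38

Cells: a = 1049, b = 798, c = 95, d = 100.
This is a case-control study: participants were sampled on outcome status, so risks in the source population cannot be estimated directly — relative risk is not valid here. The odds ratio is the appropriate measure.
OR = (a·d)/(b·c) = (1049 × 100) / (798 × 95) = 104900 / 75810 = 1.38372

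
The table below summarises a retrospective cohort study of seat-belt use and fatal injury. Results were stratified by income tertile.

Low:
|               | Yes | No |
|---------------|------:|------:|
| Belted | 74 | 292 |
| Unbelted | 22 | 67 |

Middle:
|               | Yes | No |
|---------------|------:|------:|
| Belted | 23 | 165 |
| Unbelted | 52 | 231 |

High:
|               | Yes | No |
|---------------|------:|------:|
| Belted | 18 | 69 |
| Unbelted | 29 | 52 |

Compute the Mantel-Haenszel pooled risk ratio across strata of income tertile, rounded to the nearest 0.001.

RR_MH = Σ(aᵢ·n₀ᵢ/nᵢ) / Σ(cᵢ·n₁ᵢ/nᵢ), with n₁ᵢ = aᵢ+bᵢ (exposed), n₀ᵢ = cᵢ+dᵢ (unexposed), nᵢ = n₁ᵢ+n₀ᵢ.
Stratum 1 (Low): n₁ = 366, n₀ = 89, n = 455; a·n₀/n = 74·89/455 = 14.4747; c·n₁/n = 22·366/455 = 17.6967
Stratum 2 (Middle): n₁ = 188, n₀ = 283, n = 471; a·n₀/n = 23·283/471 = 13.8195; c·n₁/n = 52·188/471 = 20.7558
Stratum 3 (High): n₁ = 87, n₀ = 81, n = 168; a·n₀/n = 18·81/168 = 8.6786; c·n₁/n = 29·87/168 = 15.0179
RR_MH = (14.4747 + 13.8195 + 8.6786) / (17.6967 + 20.7558 + 15.0179) = 36.9728 / 53.4704 = 0.69146

0.691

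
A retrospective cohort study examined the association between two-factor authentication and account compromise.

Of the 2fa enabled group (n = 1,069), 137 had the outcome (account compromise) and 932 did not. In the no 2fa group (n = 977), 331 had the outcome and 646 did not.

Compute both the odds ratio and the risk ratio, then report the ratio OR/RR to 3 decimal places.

0.758

From the description: a = 137, b = 932, c = 331, d = 646.
OR = (137·646)/(932·331) = 88502/308492 = 0.28689
Risk in exposed = 137/1069 = 0.12816; risk in unexposed = 331/977 = 0.33879; RR = 0.37828
OR/RR = 0.28689 / 0.37828 = 0.75840
The outcome is not rare, so the OR lies further from 1 than the RR.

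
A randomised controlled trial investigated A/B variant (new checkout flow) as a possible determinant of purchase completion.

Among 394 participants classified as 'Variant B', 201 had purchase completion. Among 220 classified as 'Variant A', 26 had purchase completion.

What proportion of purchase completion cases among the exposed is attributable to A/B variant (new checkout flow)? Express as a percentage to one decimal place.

76.8

From the description: a = 201, b = 193, c = 26, d = 194.
Risk in exposed = 201/394 = 0.51015; risk in unexposed = 26/220 = 0.11818.
RR = 0.51015/0.11818 = 4.31667
AR% = (RR − 1)/RR × 100 = (4.31667 − 1)/4.31667 × 100 = 76.8340%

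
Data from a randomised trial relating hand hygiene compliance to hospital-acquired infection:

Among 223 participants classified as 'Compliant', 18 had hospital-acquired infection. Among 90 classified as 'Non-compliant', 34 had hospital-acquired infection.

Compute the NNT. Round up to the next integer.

Risk in treated group = 18/223 = 0.08072; risk in control = 34/90 = 0.37778.
Absolute risk reduction = 0.37778 − 0.08072 = 0.29706
NNT = 1 / ARR = 1 / 0.29706 = 3.366 → round up → 4

4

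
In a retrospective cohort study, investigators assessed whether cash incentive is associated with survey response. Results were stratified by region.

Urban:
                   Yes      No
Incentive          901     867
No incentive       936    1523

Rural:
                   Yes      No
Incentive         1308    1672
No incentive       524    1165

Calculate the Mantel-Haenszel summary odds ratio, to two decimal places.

OR_MH = Σ(aᵢdᵢ/nᵢ) / Σ(bᵢcᵢ/nᵢ), where nᵢ is the stratum total.
Stratum 1 (Urban): n = 4227; a·d/n = 901·1523/4227 = 324.6328; b·c/n = 867·936/4227 = 191.9830
Stratum 2 (Rural): n = 4669; a·d/n = 1308·1165/4669 = 326.3697; b·c/n = 1672·524/4669 = 187.6479
OR_MH = (324.6328 + 326.3697) / (191.9830 + 187.6479) = 651.0025 / 379.6309 = 1.71483

1.71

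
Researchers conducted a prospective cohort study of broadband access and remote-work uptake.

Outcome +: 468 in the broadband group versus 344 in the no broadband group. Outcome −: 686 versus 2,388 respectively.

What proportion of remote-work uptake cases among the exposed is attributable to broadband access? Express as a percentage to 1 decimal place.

From the description: a = 468, b = 686, c = 344, d = 2388.
Risk in exposed = 468/1154 = 0.40555; risk in unexposed = 344/2732 = 0.12592.
RR = 0.40555/0.12592 = 3.22079
AR% = (RR − 1)/RR × 100 = (3.22079 − 1)/3.22079 × 100 = 68.9517%

69.0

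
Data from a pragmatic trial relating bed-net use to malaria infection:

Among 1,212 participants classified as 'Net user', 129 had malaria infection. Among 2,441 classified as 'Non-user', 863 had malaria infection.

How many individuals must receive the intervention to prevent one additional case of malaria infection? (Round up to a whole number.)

Risk in treated group = 129/1212 = 0.10644; risk in control = 863/2441 = 0.35354.
Absolute risk reduction = 0.35354 − 0.10644 = 0.24711
NNT = 1 / ARR = 1 / 0.24711 = 4.047 → round up → 5

5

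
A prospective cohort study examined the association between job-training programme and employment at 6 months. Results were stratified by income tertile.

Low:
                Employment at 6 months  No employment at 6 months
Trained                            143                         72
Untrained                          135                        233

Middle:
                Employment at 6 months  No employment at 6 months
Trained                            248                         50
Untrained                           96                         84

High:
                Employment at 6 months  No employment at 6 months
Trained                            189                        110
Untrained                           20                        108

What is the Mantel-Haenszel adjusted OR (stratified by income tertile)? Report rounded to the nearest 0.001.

4.661

OR_MH = Σ(aᵢdᵢ/nᵢ) / Σ(bᵢcᵢ/nᵢ), where nᵢ is the stratum total.
Stratum 1 (Low): n = 583; a·d/n = 143·233/583 = 57.1509; b·c/n = 72·135/583 = 16.6724
Stratum 2 (Middle): n = 478; a·d/n = 248·84/478 = 43.5816; b·c/n = 50·96/478 = 10.0418
Stratum 3 (High): n = 427; a·d/n = 189·108/427 = 47.8033; b·c/n = 110·20/427 = 5.1522
OR_MH = (57.1509 + 43.5816 + 47.8033) / (16.6724 + 10.0418 + 5.1522) = 148.5358 / 31.8665 = 4.66120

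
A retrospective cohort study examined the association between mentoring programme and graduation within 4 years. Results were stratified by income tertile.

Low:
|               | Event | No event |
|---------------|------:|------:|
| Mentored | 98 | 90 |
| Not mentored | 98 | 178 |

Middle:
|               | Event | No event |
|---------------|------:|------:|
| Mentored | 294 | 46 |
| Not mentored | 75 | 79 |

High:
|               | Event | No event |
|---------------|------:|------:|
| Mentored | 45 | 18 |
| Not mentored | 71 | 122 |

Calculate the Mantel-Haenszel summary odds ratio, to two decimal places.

3.42

OR_MH = Σ(aᵢdᵢ/nᵢ) / Σ(bᵢcᵢ/nᵢ), where nᵢ is the stratum total.
Stratum 1 (Low): n = 464; a·d/n = 98·178/464 = 37.5948; b·c/n = 90·98/464 = 19.0086
Stratum 2 (Middle): n = 494; a·d/n = 294·79/494 = 47.0162; b·c/n = 46·75/494 = 6.9838
Stratum 3 (High): n = 256; a·d/n = 45·122/256 = 21.4453; b·c/n = 18·71/256 = 4.9922
OR_MH = (37.5948 + 47.0162 + 21.4453) / (19.0086 + 6.9838 + 4.9922) = 106.0563 / 30.9846 = 3.42287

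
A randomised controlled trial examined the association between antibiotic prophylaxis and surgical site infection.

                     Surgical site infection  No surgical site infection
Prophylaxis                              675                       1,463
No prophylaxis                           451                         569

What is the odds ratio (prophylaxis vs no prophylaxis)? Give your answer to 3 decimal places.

0.582

Cells: a = 675, b = 1463, c = 451, d = 569.
OR = (a·d)/(b·c) = (675 × 569) / (1463 × 451) = 384075 / 659813 = 0.58210
Exposure is associated with lower odds of surgical site infection (OR = 0.58 < 1).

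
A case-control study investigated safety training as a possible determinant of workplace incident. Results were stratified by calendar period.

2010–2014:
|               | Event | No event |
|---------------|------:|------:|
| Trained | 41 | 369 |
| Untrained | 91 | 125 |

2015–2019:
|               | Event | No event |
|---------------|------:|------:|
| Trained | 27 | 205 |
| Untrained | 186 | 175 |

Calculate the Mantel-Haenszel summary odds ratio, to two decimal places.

OR_MH = Σ(aᵢdᵢ/nᵢ) / Σ(bᵢcᵢ/nᵢ), where nᵢ is the stratum total.
Stratum 1 (2010–2014): n = 626; a·d/n = 41·125/626 = 8.1869; b·c/n = 369·91/626 = 53.6406
Stratum 2 (2015–2019): n = 593; a·d/n = 27·175/593 = 7.9680; b·c/n = 205·186/593 = 64.3002
OR_MH = (8.1869 + 7.9680) / (53.6406 + 64.3002) = 16.1549 / 117.9407 = 0.13697

0.14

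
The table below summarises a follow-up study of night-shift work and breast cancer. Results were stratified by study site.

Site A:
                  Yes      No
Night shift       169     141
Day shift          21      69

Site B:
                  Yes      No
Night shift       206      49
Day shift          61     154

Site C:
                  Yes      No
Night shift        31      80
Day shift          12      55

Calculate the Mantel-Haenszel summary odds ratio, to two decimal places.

OR_MH = Σ(aᵢdᵢ/nᵢ) / Σ(bᵢcᵢ/nᵢ), where nᵢ is the stratum total.
Stratum 1 (Site A): n = 400; a·d/n = 169·69/400 = 29.1525; b·c/n = 141·21/400 = 7.4025
Stratum 2 (Site B): n = 470; a·d/n = 206·154/470 = 67.4979; b·c/n = 49·61/470 = 6.3596
Stratum 3 (Site C): n = 178; a·d/n = 31·55/178 = 9.5787; b·c/n = 80·12/178 = 5.3933
OR_MH = (29.1525 + 67.4979 + 9.5787) / (7.4025 + 6.3596 + 5.3933) = 106.2290 / 19.1553 = 5.54566

5.55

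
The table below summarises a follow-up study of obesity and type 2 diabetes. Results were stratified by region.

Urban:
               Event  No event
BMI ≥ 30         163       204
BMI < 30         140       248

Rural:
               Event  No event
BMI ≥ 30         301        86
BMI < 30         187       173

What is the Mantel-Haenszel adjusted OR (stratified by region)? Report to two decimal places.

2.08

OR_MH = Σ(aᵢdᵢ/nᵢ) / Σ(bᵢcᵢ/nᵢ), where nᵢ is the stratum total.
Stratum 1 (Urban): n = 755; a·d/n = 163·248/755 = 53.5417; b·c/n = 204·140/755 = 37.8278
Stratum 2 (Rural): n = 747; a·d/n = 301·173/747 = 69.7095; b·c/n = 86·187/747 = 21.5288
OR_MH = (53.5417 + 69.7095) / (37.8278 + 21.5288) = 123.2512 / 59.3566 = 2.07645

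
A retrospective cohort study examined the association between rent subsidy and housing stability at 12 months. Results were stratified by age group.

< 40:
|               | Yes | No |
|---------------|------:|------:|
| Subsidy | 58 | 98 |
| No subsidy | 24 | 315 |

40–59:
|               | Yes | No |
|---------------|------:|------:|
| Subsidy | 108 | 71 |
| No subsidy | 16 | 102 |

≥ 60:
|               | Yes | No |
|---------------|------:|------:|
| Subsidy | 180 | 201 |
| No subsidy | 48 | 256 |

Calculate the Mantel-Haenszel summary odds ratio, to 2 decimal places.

6.23

OR_MH = Σ(aᵢdᵢ/nᵢ) / Σ(bᵢcᵢ/nᵢ), where nᵢ is the stratum total.
Stratum 1 (< 40): n = 495; a·d/n = 58·315/495 = 36.9091; b·c/n = 98·24/495 = 4.7515
Stratum 2 (40–59): n = 297; a·d/n = 108·102/297 = 37.0909; b·c/n = 71·16/297 = 3.8249
Stratum 3 (≥ 60): n = 685; a·d/n = 180·256/685 = 67.2701; b·c/n = 201·48/685 = 14.0847
OR_MH = (36.9091 + 37.0909 + 67.2701) / (4.7515 + 3.8249 + 14.0847) = 141.2701 / 22.6611 = 6.23403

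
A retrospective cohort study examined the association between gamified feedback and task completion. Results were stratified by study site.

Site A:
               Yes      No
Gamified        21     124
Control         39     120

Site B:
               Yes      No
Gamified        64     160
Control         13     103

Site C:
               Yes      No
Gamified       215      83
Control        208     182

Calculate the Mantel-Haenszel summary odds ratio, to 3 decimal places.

OR_MH = Σ(aᵢdᵢ/nᵢ) / Σ(bᵢcᵢ/nᵢ), where nᵢ is the stratum total.
Stratum 1 (Site A): n = 304; a·d/n = 21·120/304 = 8.2895; b·c/n = 124·39/304 = 15.9079
Stratum 2 (Site B): n = 340; a·d/n = 64·103/340 = 19.3882; b·c/n = 160·13/340 = 6.1176
Stratum 3 (Site C): n = 688; a·d/n = 215·182/688 = 56.8750; b·c/n = 83·208/688 = 25.0930
OR_MH = (8.2895 + 19.3882 + 56.8750) / (15.9079 + 6.1176 + 25.0930) = 84.5527 / 47.1186 = 1.79447

1.794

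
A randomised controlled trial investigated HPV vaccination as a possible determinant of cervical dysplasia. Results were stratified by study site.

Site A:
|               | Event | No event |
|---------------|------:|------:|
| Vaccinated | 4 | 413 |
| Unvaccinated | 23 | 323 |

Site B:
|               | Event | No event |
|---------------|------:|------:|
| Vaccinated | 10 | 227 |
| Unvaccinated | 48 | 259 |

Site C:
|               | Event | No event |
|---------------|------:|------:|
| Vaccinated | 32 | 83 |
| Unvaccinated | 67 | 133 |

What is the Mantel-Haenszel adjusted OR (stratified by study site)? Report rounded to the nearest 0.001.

OR_MH = Σ(aᵢdᵢ/nᵢ) / Σ(bᵢcᵢ/nᵢ), where nᵢ is the stratum total.
Stratum 1 (Site A): n = 763; a·d/n = 4·323/763 = 1.6933; b·c/n = 413·23/763 = 12.4495
Stratum 2 (Site B): n = 544; a·d/n = 10·259/544 = 4.7610; b·c/n = 227·48/544 = 20.0294
Stratum 3 (Site C): n = 315; a·d/n = 32·133/315 = 13.5111; b·c/n = 83·67/315 = 17.6540
OR_MH = (1.6933 + 4.7610 + 13.5111) / (12.4495 + 20.0294 + 17.6540) = 19.9655 / 50.1329 = 0.39825

0.398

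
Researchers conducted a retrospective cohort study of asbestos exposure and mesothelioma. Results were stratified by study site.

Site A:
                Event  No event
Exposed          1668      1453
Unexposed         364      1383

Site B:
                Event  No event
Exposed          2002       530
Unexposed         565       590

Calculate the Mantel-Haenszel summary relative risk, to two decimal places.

1.97

RR_MH = Σ(aᵢ·n₀ᵢ/nᵢ) / Σ(cᵢ·n₁ᵢ/nᵢ), with n₁ᵢ = aᵢ+bᵢ (exposed), n₀ᵢ = cᵢ+dᵢ (unexposed), nᵢ = n₁ᵢ+n₀ᵢ.
Stratum 1 (Site A): n₁ = 3121, n₀ = 1747, n = 4868; a·n₀/n = 1668·1747/4868 = 598.6023; c·n₁/n = 364·3121/4868 = 233.3698
Stratum 2 (Site B): n₁ = 2532, n₀ = 1155, n = 3687; a·n₀/n = 2002·1155/3687 = 627.1522; c·n₁/n = 565·2532/3687 = 388.0065
RR_MH = (598.6023 + 627.1522) / (233.3698 + 388.0065) = 1225.7545 / 621.3763 = 1.97264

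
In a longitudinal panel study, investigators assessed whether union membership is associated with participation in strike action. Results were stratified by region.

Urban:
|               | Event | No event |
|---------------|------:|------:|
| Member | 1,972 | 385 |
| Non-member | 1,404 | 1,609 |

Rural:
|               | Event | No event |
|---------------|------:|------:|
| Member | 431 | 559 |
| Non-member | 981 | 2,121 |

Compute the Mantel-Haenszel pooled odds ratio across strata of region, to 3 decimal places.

OR_MH = Σ(aᵢdᵢ/nᵢ) / Σ(bᵢcᵢ/nᵢ), where nᵢ is the stratum total.
Stratum 1 (Urban): n = 5370; a·d/n = 1972·1609/5370 = 590.8655; b·c/n = 385·1404/5370 = 100.6592
Stratum 2 (Rural): n = 4092; a·d/n = 431·2121/4092 = 223.3996; b·c/n = 559·981/4092 = 134.0125
OR_MH = (590.8655 + 223.3996) / (100.6592 + 134.0125) = 814.2651 / 234.6717 = 3.46981

3.470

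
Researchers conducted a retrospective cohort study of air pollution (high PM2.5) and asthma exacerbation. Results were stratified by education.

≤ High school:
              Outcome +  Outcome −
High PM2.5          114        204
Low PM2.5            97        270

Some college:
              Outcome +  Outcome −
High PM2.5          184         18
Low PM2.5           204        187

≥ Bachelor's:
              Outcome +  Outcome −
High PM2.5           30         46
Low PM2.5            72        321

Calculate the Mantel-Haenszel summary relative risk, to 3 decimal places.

1.645

RR_MH = Σ(aᵢ·n₀ᵢ/nᵢ) / Σ(cᵢ·n₁ᵢ/nᵢ), with n₁ᵢ = aᵢ+bᵢ (exposed), n₀ᵢ = cᵢ+dᵢ (unexposed), nᵢ = n₁ᵢ+n₀ᵢ.
Stratum 1 (≤ High school): n₁ = 318, n₀ = 367, n = 685; a·n₀/n = 114·367/685 = 61.0774; c·n₁/n = 97·318/685 = 45.0307
Stratum 2 (Some college): n₁ = 202, n₀ = 391, n = 593; a·n₀/n = 184·391/593 = 121.3221; c·n₁/n = 204·202/593 = 69.4907
Stratum 3 (≥ Bachelor's): n₁ = 76, n₀ = 393, n = 469; a·n₀/n = 30·393/469 = 25.1386; c·n₁/n = 72·76/469 = 11.6674
RR_MH = (61.0774 + 121.3221 + 25.1386) / (45.0307 + 69.4907 + 11.6674) = 207.5381 / 126.1888 = 1.64466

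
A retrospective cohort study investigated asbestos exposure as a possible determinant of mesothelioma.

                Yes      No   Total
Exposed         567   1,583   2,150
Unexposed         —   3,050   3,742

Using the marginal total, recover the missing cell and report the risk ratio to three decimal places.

1.426

The missing cell is in the unexposed row: 3742 − 3050 = 692.
So a = 567, b = 1583, c = 692, d = 3050.
RR = [a/(a+b)] / [c/(c+d)] = (567/2150) / (692/3742) = 0.26372/0.18493 = 1.42607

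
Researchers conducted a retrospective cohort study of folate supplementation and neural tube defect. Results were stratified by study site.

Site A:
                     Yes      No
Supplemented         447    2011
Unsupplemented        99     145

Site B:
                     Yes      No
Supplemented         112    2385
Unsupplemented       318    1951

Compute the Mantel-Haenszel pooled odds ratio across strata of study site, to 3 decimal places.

0.300

OR_MH = Σ(aᵢdᵢ/nᵢ) / Σ(bᵢcᵢ/nᵢ), where nᵢ is the stratum total.
Stratum 1 (Site A): n = 2702; a·d/n = 447·145/2702 = 23.9878; b·c/n = 2011·99/2702 = 73.6821
Stratum 2 (Site B): n = 4766; a·d/n = 112·1951/4766 = 45.8481; b·c/n = 2385·318/4766 = 159.1334
OR_MH = (23.9878 + 45.8481) / (73.6821 + 159.1334) = 69.8359 / 232.8155 = 0.29996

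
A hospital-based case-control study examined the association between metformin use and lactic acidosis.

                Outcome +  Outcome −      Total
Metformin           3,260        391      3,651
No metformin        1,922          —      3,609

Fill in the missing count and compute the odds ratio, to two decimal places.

The missing cell is in the unexposed row: 3609 − 1922 = 1687.
So a = 3260, b = 391, c = 1922, d = 1687.
OR = (a·d)/(b·c) = (3260 × 1687) / (391 × 1922) = 5499620 / 751502 = 7.31817

7.32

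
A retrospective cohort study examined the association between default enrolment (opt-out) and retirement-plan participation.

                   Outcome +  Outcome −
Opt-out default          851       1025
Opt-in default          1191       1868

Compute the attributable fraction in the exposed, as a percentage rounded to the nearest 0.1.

Cells: a = 851, b = 1025, c = 1191, d = 1868.
Risk in exposed = 851/1876 = 0.45362; risk in unexposed = 1191/3059 = 0.38934.
RR = 0.45362/0.38934 = 1.16510
AR% = (RR − 1)/RR × 100 = (1.16510 − 1)/1.16510 × 100 = 14.1707%

14.2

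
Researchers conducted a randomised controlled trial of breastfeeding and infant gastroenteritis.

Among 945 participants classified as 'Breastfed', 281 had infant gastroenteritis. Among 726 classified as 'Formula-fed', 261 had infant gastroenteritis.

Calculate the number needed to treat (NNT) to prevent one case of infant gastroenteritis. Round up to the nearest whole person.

17

Risk in treated group = 281/945 = 0.29735; risk in control = 261/726 = 0.35950.
Absolute risk reduction = 0.35950 − 0.29735 = 0.06215
NNT = 1 / ARR = 1 / 0.06215 = 16.090 → round up → 17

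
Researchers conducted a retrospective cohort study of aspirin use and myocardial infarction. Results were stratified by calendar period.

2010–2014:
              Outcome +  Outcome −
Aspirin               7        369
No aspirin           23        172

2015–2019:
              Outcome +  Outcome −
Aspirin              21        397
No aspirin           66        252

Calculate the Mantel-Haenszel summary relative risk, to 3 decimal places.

RR_MH = Σ(aᵢ·n₀ᵢ/nᵢ) / Σ(cᵢ·n₁ᵢ/nᵢ), with n₁ᵢ = aᵢ+bᵢ (exposed), n₀ᵢ = cᵢ+dᵢ (unexposed), nᵢ = n₁ᵢ+n₀ᵢ.
Stratum 1 (2010–2014): n₁ = 376, n₀ = 195, n = 571; a·n₀/n = 7·195/571 = 2.3905; c·n₁/n = 23·376/571 = 15.1454
Stratum 2 (2015–2019): n₁ = 418, n₀ = 318, n = 736; a·n₀/n = 21·318/736 = 9.0734; c·n₁/n = 66·418/736 = 37.4837
RR_MH = (2.3905 + 9.0734) / (15.1454 + 37.4837) = 11.4639 / 52.6291 = 0.21782

0.218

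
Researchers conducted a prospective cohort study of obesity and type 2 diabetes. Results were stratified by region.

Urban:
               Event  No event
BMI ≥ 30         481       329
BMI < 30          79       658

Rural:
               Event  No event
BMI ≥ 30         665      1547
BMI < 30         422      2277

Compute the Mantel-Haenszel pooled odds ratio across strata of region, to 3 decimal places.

3.426

OR_MH = Σ(aᵢdᵢ/nᵢ) / Σ(bᵢcᵢ/nᵢ), where nᵢ is the stratum total.
Stratum 1 (Urban): n = 1547; a·d/n = 481·658/1547 = 204.5882; b·c/n = 329·79/1547 = 16.8009
Stratum 2 (Rural): n = 4911; a·d/n = 665·2277/4911 = 308.3293; b·c/n = 1547·422/4911 = 132.9330
OR_MH = (204.5882 + 308.3293) / (16.8009 + 132.9330) = 512.9175 / 149.7339 = 3.42553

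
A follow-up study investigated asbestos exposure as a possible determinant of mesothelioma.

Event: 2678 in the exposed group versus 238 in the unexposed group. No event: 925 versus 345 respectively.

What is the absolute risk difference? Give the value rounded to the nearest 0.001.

From the description: a = 2678, b = 925, c = 238, d = 345.
Risk in exposed = 2678/3603 = 0.743269; risk in unexposed = 238/583 = 0.408233.
Risk difference = 0.743269 − 0.408233 = 0.335036

0.335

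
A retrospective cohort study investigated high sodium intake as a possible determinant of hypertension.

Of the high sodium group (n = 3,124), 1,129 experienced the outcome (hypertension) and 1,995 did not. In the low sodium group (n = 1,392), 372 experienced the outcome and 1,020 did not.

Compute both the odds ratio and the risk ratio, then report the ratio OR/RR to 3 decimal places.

From the description: a = 1129, b = 1995, c = 372, d = 1020.
OR = (1129·1020)/(1995·372) = 1151580/742140 = 1.55170
Risk in exposed = 1129/3124 = 0.36140; risk in unexposed = 372/1392 = 0.26724; RR = 1.35232
OR/RR = 1.55170 / 1.35232 = 1.14744
The outcome is not rare, so the OR lies further from 1 than the RR.

1.147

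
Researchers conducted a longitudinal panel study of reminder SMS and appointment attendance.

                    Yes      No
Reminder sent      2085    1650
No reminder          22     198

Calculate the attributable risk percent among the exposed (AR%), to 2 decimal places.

Cells: a = 2085, b = 1650, c = 22, d = 198.
Risk in exposed = 2085/3735 = 0.55823; risk in unexposed = 22/220 = 0.10000.
RR = 0.55823/0.10000 = 5.58233
AR% = (RR − 1)/RR × 100 = (5.58233 − 1)/5.58233 × 100 = 82.0863%

82.09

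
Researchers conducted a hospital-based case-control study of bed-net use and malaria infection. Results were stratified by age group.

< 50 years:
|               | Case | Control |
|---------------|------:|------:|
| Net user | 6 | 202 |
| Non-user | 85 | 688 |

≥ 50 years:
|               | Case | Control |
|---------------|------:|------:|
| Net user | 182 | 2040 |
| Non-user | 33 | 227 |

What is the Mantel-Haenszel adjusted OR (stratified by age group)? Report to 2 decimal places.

OR_MH = Σ(aᵢdᵢ/nᵢ) / Σ(bᵢcᵢ/nᵢ), where nᵢ is the stratum total.
Stratum 1 (< 50 years): n = 981; a·d/n = 6·688/981 = 4.2080; b·c/n = 202·85/981 = 17.5025
Stratum 2 (≥ 50 years): n = 2482; a·d/n = 182·227/2482 = 16.6454; b·c/n = 2040·33/2482 = 27.1233
OR_MH = (4.2080 + 16.6454) / (17.5025 + 27.1233) = 20.8534 / 44.6258 = 0.46729

0.47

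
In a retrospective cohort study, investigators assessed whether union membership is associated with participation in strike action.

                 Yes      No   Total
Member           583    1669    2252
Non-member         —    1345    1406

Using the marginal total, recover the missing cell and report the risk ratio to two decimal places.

The missing cell is in the unexposed row: 1406 − 1345 = 61.
So a = 583, b = 1669, c = 61, d = 1345.
RR = [a/(a+b)] / [c/(c+d)] = (583/2252) / (61/1406) = 0.25888/0.04339 = 5.96699

5.97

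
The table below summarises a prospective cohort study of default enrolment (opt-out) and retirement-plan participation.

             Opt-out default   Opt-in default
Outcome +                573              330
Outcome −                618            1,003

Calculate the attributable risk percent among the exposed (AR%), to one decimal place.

Reading the table with exposure as columns: a = 573 (Opt-out default, case), b = 618 (Opt-out default, non-case), c = 330 (Opt-in default, case), d = 1003.
Risk in exposed = 573/1191 = 0.48111; risk in unexposed = 330/1333 = 0.24756.
RR = 0.48111/0.24756 = 1.94339
AR% = (RR − 1)/RR × 100 = (1.94339 − 1)/1.94339 × 100 = 48.5434%

48.5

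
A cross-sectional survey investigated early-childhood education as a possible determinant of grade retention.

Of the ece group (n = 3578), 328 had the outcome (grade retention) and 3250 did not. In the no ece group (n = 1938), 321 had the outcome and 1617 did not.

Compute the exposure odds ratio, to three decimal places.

0.508

From the description: a = 328, b = 3250, c = 321, d = 1617.
OR = (a·d)/(b·c) = (328 × 1617) / (3250 × 321) = 530376 / 1043250 = 0.50839
Exposure is associated with lower odds of grade retention (OR = 0.51 < 1).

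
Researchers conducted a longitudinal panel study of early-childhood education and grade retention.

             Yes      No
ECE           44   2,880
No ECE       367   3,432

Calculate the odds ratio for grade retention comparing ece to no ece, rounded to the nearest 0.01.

Cells: a = 44, b = 2880, c = 367, d = 3432.
OR = (a·d)/(b·c) = (44 × 3432) / (2880 × 367) = 151008 / 1056960 = 0.14287
Exposure is associated with lower odds of grade retention (OR = 0.14 < 1).

0.14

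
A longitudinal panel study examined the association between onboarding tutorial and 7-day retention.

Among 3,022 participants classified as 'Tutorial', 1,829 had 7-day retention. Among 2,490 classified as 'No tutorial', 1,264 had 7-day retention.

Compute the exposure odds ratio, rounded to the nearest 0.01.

From the description: a = 1829, b = 1193, c = 1264, d = 1226.
OR = (a·d)/(b·c) = (1829 × 1226) / (1193 × 1264) = 2242354 / 1507952 = 1.48702
The odds of 7-day retention are about 1.49 times as high in the tutorial group.

1.49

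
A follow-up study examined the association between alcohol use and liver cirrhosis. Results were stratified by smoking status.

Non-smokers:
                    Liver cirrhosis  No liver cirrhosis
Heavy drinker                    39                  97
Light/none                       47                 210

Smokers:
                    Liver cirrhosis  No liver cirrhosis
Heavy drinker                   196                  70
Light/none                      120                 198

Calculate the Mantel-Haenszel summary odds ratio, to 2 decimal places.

3.36

OR_MH = Σ(aᵢdᵢ/nᵢ) / Σ(bᵢcᵢ/nᵢ), where nᵢ is the stratum total.
Stratum 1 (Non-smokers): n = 393; a·d/n = 39·210/393 = 20.8397; b·c/n = 97·47/393 = 11.6005
Stratum 2 (Smokers): n = 584; a·d/n = 196·198/584 = 66.4521; b·c/n = 70·120/584 = 14.3836
OR_MH = (20.8397 + 66.4521) / (11.6005 + 14.3836) = 87.2917 / 25.9841 = 3.35943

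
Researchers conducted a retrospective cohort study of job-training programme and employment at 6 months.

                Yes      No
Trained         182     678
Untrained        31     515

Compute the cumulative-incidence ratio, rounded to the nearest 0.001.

3.727

Cells: a = 182, b = 678, c = 31, d = 515.
Risk in exposed = 182/860 = 0.21163; risk in unexposed = 31/546 = 0.05678.
RR = 0.21163 / 0.05678 = 3.72738
The risk among the exposed is 3.73 times that among the unexposed.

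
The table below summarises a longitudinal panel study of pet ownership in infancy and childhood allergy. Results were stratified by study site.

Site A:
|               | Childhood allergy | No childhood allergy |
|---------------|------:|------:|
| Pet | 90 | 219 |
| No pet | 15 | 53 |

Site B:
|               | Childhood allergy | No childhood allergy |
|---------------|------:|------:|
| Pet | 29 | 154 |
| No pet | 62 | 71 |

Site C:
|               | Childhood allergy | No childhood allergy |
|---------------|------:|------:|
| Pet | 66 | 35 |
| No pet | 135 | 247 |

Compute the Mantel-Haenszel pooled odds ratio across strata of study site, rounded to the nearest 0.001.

1.086

OR_MH = Σ(aᵢdᵢ/nᵢ) / Σ(bᵢcᵢ/nᵢ), where nᵢ is the stratum total.
Stratum 1 (Site A): n = 377; a·d/n = 90·53/377 = 12.6525; b·c/n = 219·15/377 = 8.7135
Stratum 2 (Site B): n = 316; a·d/n = 29·71/316 = 6.5158; b·c/n = 154·62/316 = 30.2152
Stratum 3 (Site C): n = 483; a·d/n = 66·247/483 = 33.7516; b·c/n = 35·135/483 = 9.7826
OR_MH = (12.6525 + 6.5158 + 33.7516) / (8.7135 + 30.2152 + 9.7826) = 52.9199 / 48.7113 = 1.08640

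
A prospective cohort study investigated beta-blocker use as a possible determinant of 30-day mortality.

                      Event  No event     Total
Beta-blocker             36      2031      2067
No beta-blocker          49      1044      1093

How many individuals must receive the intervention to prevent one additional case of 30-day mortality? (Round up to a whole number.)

37

Risk in treated group = 36/2067 = 0.01742; risk in control = 49/1093 = 0.04483.
Absolute risk reduction = 0.04483 − 0.01742 = 0.02741
NNT = 1 / ARR = 1 / 0.02741 = 36.477 → round up → 37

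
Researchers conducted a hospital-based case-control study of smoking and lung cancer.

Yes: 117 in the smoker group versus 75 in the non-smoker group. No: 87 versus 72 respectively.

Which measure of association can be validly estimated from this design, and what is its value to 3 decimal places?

From the description: a = 117, b = 87, c = 75, d = 72.
This is a hospital-based case-control study: participants were sampled on outcome status, so risks in the source population cannot be estimated directly — relative risk is not valid here. The odds ratio is the appropriate measure.
OR = (a·d)/(b·c) = (117 × 72) / (87 × 75) = 8424 / 6525 = 1.29103

1.291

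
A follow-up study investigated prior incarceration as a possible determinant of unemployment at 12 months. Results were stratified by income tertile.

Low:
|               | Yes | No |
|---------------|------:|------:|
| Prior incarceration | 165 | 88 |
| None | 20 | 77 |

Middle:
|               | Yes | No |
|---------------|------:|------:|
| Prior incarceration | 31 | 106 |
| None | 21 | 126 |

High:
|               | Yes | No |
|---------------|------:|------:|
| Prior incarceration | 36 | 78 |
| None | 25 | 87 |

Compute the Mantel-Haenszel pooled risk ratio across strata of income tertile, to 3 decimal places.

2.140

RR_MH = Σ(aᵢ·n₀ᵢ/nᵢ) / Σ(cᵢ·n₁ᵢ/nᵢ), with n₁ᵢ = aᵢ+bᵢ (exposed), n₀ᵢ = cᵢ+dᵢ (unexposed), nᵢ = n₁ᵢ+n₀ᵢ.
Stratum 1 (Low): n₁ = 253, n₀ = 97, n = 350; a·n₀/n = 165·97/350 = 45.7286; c·n₁/n = 20·253/350 = 14.4571
Stratum 2 (Middle): n₁ = 137, n₀ = 147, n = 284; a·n₀/n = 31·147/284 = 16.0458; c·n₁/n = 21·137/284 = 10.1303
Stratum 3 (High): n₁ = 114, n₀ = 112, n = 226; a·n₀/n = 36·112/226 = 17.8407; c·n₁/n = 25·114/226 = 12.6106
RR_MH = (45.7286 + 16.0458 + 17.8407) / (14.4571 + 10.1303 + 12.6106) = 79.6151 / 37.1980 = 2.14030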